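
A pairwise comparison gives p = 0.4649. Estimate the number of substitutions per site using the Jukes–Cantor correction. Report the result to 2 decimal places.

0.73

d = −(3/4) ln(1 − 4p/3) = −0.75 ln(1 − 0.619867) = −0.75 ln(0.380133)
  = −0.75 × (-0.967234) = 0.725426 substitutions/site.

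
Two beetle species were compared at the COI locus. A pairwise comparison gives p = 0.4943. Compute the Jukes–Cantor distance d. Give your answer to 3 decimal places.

0.807

d = −(3/4) ln(1 − 4p/3) = −0.75 ln(1 − 0.659067) = −0.75 ln(0.340933)
  = −0.75 × (-1.076069) = 0.807052 substitutions/site.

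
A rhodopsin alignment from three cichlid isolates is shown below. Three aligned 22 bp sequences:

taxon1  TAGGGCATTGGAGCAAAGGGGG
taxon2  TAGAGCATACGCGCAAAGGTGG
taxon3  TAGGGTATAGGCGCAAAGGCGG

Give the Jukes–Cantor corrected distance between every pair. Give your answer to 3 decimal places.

taxon1–taxon2: 5/22 sites differ → p ≈ 0.227273, d = −0.75 ln(1 − 0.303031) = 0.270761 ≈ 0.271.
taxon1–taxon3: 4/22 sites differ → p ≈ 0.181818, d = −0.75 ln(1 − 0.242424) = 0.208224 ≈ 0.208.
taxon2–taxon3: 4/22 sites differ → p ≈ 0.181818, d = −0.75 ln(1 − 0.242424) = 0.208224 ≈ 0.208.

d(taxon1,taxon2) = 0.271, d(taxon1,taxon3) = 0.208, d(taxon2,taxon3) = 0.208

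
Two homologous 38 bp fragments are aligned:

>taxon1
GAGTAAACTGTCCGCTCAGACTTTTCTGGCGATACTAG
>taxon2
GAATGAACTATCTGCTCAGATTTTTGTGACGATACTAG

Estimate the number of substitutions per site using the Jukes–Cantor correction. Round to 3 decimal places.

The sequences differ at 7 of 38 sites (3, 5, 10, 13, 21, 26, 29), so p = 7/38 ≈ 0.184211.
d = −(3/4) ln(1 − 4p/3) = −0.75 ln(1 − 0.245615) = −0.75 ln(0.754385)
  = −0.75 × (-0.281852) = 0.211389 substitutions/site.

0.211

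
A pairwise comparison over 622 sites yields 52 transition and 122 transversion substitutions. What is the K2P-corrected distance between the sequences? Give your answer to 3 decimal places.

0.350

P = 52/622 ≈ 0.083601 and Q = 122/622 ≈ 0.196141.
Under the Kimura two-parameter model, d = −½ ln(1 − 2P − Q) − ¼ ln(1 − 2Q).
1 − 2P − Q = 0.636657, giving −½ ln(0.636657) = 0.225762.
1 − 2Q = 0.607718, giving −¼ ln(0.607718) = 0.124511.
d = 0.225762 + 0.124511 = 0.350273.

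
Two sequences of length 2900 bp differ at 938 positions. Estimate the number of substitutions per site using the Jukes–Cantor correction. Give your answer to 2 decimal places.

p = 938/2900 ≈ 0.323448.
d = −(3/4) ln(1 − 4p/3) = −0.75 ln(1 − 0.431264) = −0.75 ln(0.568736)
  = −0.75 × (-0.564339) = 0.423254 substitutions/site.

0.42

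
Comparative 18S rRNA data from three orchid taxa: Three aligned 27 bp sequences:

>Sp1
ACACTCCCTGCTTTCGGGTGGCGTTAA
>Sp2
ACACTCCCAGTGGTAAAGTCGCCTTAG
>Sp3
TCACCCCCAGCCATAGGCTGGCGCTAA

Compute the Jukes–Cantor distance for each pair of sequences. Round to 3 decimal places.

Sp1–Sp2: 10/27 sites differ → p ≈ 0.37037, d = −0.75 ln(1 − 0.493827) = 0.510658 ≈ 0.511.
Sp1–Sp3: 8/27 sites differ → p ≈ 0.296296, d = −0.75 ln(1 − 0.395061) = 0.376971 ≈ 0.377.
Sp2–Sp3: 12/27 sites differ → p ≈ 0.444444, d = −0.75 ln(1 − 0.592592) = 0.673455 ≈ 0.673.

d(Sp1,Sp2) = 0.511, d(Sp1,Sp3) = 0.377, d(Sp2,Sp3) = 0.673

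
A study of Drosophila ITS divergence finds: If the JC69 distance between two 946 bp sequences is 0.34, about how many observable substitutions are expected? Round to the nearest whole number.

Invert JC69: p = (3/4)(1 − e^(−4d/3)) = 0.75 × (1 − e^(-0.453333)) = 0.75 × (1 − 0.635506) = 0.273371.
Expected differing sites = pL ≈ 0.273371 × 946 = 258.608966 ≈ 259.

259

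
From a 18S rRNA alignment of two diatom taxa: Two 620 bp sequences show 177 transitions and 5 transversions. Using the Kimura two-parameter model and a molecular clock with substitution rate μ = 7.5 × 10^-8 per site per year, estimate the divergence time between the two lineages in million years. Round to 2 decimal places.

P = 177/620 ≈ 0.285484 and Q = 5/620 ≈ 0.008065.
Under the Kimura two-parameter model, d = −½ ln(1 − 2P − Q) − ¼ ln(1 − 2Q).
1 − 2P − Q = 0.420967, giving −½ ln(0.420967) = 0.432600.
1 − 2Q = 0.98387, giving −¼ ln(0.98387) = 0.004065.
d = 0.432600 + 0.004065 = 0.436665.
Under a molecular clock d = 2μt, so t = d/(2μ) = 0.436665 / (2 × 7.5 × 10^-8) = 2.91 million years.

2.91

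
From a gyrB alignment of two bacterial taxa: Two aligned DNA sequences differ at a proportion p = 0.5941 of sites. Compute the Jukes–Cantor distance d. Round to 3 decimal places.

d = −(3/4) ln(1 − 4p/3) = −0.75 ln(1 − 0.792133) = −0.75 ln(0.207867)
  = −0.75 × (-1.570857) = 1.178143 substitutions/site.

1.178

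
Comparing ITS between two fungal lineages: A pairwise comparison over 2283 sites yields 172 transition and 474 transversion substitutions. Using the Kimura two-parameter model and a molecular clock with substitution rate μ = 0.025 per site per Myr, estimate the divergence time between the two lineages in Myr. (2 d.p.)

7.12

P = 172/2283 ≈ 0.075339 and Q = 474/2283 ≈ 0.207622.
Under the Kimura two-parameter model, d = −½ ln(1 − 2P − Q) − ¼ ln(1 − 2Q).
1 − 2P − Q = 0.6417, giving −½ ln(0.6417) = 0.221817.
1 − 2Q = 0.584756, giving −¼ ln(0.584756) = 0.134140.
d = 0.221817 + 0.134140 = 0.355957.
Under a molecular clock d = 2μt, so t = d/(2μ) = 0.355957 / (2 × 0.025) = 7.12 Myr.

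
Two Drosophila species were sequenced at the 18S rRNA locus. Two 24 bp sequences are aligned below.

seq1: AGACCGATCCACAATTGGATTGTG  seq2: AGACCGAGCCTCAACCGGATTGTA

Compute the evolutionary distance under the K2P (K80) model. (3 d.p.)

0.248

Of 24 sites, 3 differences are transitions and 2 are transversions, so P = 3/24 = 0.125 and Q = 2/24 ≈ 0.083333.
Under the Kimura two-parameter model, d = −½ ln(1 − 2P − Q) − ¼ ln(1 − 2Q).
1 − 2P − Q = 0.666667, giving −½ ln(0.666667) = 0.202732.
1 − 2Q = 0.833334, giving −¼ ln(0.833334) = 0.045580.
d = 0.202732 + 0.045580 = 0.248312.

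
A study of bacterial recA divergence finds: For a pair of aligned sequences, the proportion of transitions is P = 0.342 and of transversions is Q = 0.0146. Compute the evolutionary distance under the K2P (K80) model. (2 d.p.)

Under the Kimura two-parameter model, d = −½ ln(1 − 2P − Q) − ¼ ln(1 − 2Q).
1 − 2P − Q = 0.3014, giving −½ ln(0.3014) = 0.599658.
1 − 2Q = 0.9708, giving −¼ ln(0.9708) = 0.007409.
d = 0.599658 + 0.007409 = 0.607067.

0.61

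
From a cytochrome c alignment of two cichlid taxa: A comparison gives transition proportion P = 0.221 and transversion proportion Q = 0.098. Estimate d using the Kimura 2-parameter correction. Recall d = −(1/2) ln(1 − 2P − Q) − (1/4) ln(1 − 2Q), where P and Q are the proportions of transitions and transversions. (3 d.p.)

0.443

Under the Kimura two-parameter model, d = −½ ln(1 − 2P − Q) − ¼ ln(1 − 2Q).
1 − 2P − Q = 0.46, giving −½ ln(0.46) = 0.388264.
1 − 2Q = 0.804, giving −¼ ln(0.804) = 0.054539.
d = 0.388264 + 0.054539 = 0.442803.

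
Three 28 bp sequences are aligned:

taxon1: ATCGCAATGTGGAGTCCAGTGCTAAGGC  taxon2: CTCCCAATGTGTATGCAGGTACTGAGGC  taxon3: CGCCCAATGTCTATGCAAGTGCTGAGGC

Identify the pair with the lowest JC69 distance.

taxon2 and taxon3

taxon1–taxon2: 9/28 differ, p = 0.321, d = 0.420.
taxon1–taxon3: 9/28 differ, p = 0.321, d = 0.420.
taxon2–taxon3: 4/28 differ, p = 0.143, d = 0.158.
The smallest distance is between taxon2 and taxon3.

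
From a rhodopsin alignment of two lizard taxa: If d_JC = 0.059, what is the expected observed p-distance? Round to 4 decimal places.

0.0567

p = (3/4)(1 − e^(−4d/3)) = 0.75 × (1 − e^(-0.078667)) = 0.75 × (1 − 0.924348) = 0.056739.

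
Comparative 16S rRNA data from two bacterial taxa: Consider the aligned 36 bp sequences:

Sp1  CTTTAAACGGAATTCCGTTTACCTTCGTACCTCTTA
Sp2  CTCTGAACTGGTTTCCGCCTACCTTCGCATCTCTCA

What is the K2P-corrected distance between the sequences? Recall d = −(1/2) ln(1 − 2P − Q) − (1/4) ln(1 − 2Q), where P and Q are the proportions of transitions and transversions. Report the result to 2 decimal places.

0.38

Of 36 sites, 8 differences are transitions and 2 are transversions, so P = 8/36 ≈ 0.222222 and Q = 2/36 ≈ 0.055556.
Under the Kimura two-parameter model, d = −½ ln(1 − 2P − Q) − ¼ ln(1 − 2Q).
1 − 2P − Q = 0.5, giving −½ ln(0.5) = 0.346574.
1 − 2Q = 0.888888, giving −¼ ln(0.888888) = 0.029446.
d = 0.346574 + 0.029446 = 0.376020.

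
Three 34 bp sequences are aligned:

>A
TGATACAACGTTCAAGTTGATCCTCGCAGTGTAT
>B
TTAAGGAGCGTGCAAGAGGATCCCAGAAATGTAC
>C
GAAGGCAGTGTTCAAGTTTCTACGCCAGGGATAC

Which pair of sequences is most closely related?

A and B

A–B: 13/34 differ, p = 0.382, d = 0.535.
A–C: 16/34 differ, p = 0.471, d = 0.741.
B–C: 18/34 differ, p = 0.529, d = 0.918.
The smallest distance is between A and B.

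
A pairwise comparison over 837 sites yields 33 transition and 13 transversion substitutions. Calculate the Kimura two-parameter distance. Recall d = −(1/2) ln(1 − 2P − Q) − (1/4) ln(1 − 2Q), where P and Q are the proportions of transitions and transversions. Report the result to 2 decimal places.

0.06

P = 33/837 ≈ 0.039427 and Q = 13/837 ≈ 0.015532.
Under the Kimura two-parameter model, d = −½ ln(1 − 2P − Q) − ¼ ln(1 − 2Q).
1 − 2P − Q = 0.905614, giving −½ ln(0.905614) = 0.049571.
1 − 2Q = 0.968936, giving −¼ ln(0.968936) = 0.007889.
d = 0.049571 + 0.007889 = 0.057460.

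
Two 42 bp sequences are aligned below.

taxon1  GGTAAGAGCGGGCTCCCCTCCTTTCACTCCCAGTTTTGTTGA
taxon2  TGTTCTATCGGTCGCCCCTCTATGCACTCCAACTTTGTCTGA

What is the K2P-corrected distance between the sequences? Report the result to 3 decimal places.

Of 42 sites, 2 differences are transitions and 13 are transversions, so P = 2/42 ≈ 0.047619 and Q = 13/42 ≈ 0.309524.
Under the Kimura two-parameter model, d = −½ ln(1 − 2P − Q) − ¼ ln(1 − 2Q).
1 − 2P − Q = 0.595238, giving −½ ln(0.595238) = 0.259397.
1 − 2Q = 0.380952, giving −¼ ln(0.380952) = 0.241270.
d = 0.259397 + 0.241270 = 0.500667.

0.501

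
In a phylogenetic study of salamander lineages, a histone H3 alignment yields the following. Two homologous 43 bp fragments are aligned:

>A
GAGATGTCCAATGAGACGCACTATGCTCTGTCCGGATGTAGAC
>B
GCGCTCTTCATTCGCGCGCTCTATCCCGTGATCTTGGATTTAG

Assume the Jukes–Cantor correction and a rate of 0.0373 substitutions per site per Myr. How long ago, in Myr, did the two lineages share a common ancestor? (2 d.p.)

12.56

The sequences differ at 23 of 43 sites, so p = 23/43 ≈ 0.534884.
d = −(3/4) ln(1 − 4p/3) = −0.75 ln(1 − 0.713179) = −0.75 ln(0.286821)
  = −0.75 × (-1.248897) = 0.936673 substitutions/site.
Under a molecular clock d = 2μt, so t = d/(2μ) = 0.936673 / (2 × 0.0373) = 12.56 Myr.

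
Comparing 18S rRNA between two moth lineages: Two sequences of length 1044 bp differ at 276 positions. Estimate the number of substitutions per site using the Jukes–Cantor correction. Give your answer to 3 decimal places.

0.326

p = 276/1044 ≈ 0.264368.
d = −(3/4) ln(1 − 4p/3) = −0.75 ln(1 − 0.352491) = −0.75 ln(0.647509)
  = −0.75 × (-0.434623) = 0.325967 substitutions/site.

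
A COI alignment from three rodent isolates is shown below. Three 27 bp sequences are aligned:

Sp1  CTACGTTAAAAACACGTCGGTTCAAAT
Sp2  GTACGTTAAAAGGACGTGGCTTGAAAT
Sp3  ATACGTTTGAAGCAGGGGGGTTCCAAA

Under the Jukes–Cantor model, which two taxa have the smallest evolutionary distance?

Sp1 and Sp2

Sp1–Sp2: 6/27 differ, p = 0.222, d = 0.264.
Sp1–Sp3: 9/27 differ, p = 0.333, d = 0.441.
Sp2–Sp3: 10/27 differ, p = 0.370, d = 0.511.
The smallest distance is between Sp1 and Sp2.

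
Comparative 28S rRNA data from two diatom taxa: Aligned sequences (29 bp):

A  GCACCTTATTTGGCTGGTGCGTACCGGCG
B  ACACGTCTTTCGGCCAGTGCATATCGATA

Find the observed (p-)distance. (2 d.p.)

0.41

The sequences differ at 12 of 29 positions.
p = 12/29 = 0.413793… ≈ 0.41 (to 2 d.p.).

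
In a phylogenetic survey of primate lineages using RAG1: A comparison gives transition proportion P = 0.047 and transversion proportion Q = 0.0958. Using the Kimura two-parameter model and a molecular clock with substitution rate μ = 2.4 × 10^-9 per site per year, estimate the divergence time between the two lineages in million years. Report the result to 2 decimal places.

33.00

Under the Kimura two-parameter model, d = −½ ln(1 − 2P − Q) − ¼ ln(1 − 2Q).
1 − 2P − Q = 0.8102, giving −½ ln(0.8102) = 0.105237.
1 − 2Q = 0.8084, giving −¼ ln(0.8084) = 0.053175.
d = 0.105237 + 0.053175 = 0.158412.
Under a molecular clock d = 2μt, so t = d/(2μ) = 0.158412 / (2 × 2.4 × 10^-9) = 33.00 million years.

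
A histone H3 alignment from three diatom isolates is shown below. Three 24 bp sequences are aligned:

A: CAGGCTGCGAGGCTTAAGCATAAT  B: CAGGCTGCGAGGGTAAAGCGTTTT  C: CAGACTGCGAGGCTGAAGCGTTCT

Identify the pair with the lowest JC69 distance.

B and C

A–B: 5/24 differ, p = 0.208, d = 0.244.
A–C: 5/24 differ, p = 0.208, d = 0.244.
B–C: 4/24 differ, p = 0.167, d = 0.188.
The smallest distance is between B and C.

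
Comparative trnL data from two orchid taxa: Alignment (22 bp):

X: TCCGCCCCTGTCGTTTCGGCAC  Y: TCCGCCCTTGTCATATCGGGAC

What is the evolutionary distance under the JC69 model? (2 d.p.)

The sequences differ at 4 of 22 sites (8, 13, 15, 20), so p = 4/22 ≈ 0.181818.
d = −(3/4) ln(1 − 4p/3) = −0.75 ln(1 − 0.242424) = −0.75 ln(0.757576)
  = −0.75 × (-0.277631) = 0.208223 substitutions/site.

0.21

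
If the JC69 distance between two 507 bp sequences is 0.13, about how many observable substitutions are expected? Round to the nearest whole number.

61

Invert JC69: p = (3/4)(1 − e^(−4d/3)) = 0.75 × (1 − e^(-0.173333)) = 0.75 × (1 − 0.840858) = 0.119357.
Expected differing sites = pL ≈ 0.119357 × 507 = 60.513999 ≈ 61.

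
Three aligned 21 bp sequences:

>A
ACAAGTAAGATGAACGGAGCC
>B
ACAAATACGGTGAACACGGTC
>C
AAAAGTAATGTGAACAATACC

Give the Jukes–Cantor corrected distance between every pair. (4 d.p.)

d(A,B) = 0.4408, d(A,C) = 0.4408, d(B,C) = 0.5319

A–B: 7/21 sites differ → p ≈ 0.333333, d = −0.75 ln(1 − 0.444444) = 0.440839 ≈ 0.4408.
A–C: 7/21 sites differ → p ≈ 0.333333, d = −0.75 ln(1 − 0.444444) = 0.440839 ≈ 0.4408.
B–C: 8/21 sites differ → p ≈ 0.380952, d = −0.75 ln(1 − 0.507936) = 0.531860 ≈ 0.5319.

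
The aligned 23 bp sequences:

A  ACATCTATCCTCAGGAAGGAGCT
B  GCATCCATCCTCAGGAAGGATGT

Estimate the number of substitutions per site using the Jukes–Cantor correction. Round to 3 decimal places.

The sequences differ at 4 of 23 sites (1, 6, 21, 22), so p = 4/23 ≈ 0.173913.
d = −(3/4) ln(1 − 4p/3) = −0.75 ln(1 − 0.231884) = −0.75 ln(0.768116)
  = −0.75 × (-0.263815) = 0.197861 substitutions/site.

0.198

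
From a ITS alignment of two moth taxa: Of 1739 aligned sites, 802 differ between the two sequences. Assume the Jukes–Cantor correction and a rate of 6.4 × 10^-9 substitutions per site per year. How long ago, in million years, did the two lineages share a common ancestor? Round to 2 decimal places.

55.92

p = 802/1739 ≈ 0.461185.
d = −(3/4) ln(1 − 4p/3) = −0.75 ln(1 − 0.614913) = −0.75 ln(0.385087)
  = −0.75 × (-0.954286) = 0.715715 substitutions/site.
Under a molecular clock d = 2μt, so t = d/(2μ) = 0.715715 / (2 × 6.4 × 10^-9) = 55.92 million years.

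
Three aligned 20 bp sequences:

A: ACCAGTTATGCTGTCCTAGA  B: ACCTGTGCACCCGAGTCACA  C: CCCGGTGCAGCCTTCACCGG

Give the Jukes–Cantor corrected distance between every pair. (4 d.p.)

d(A,B) = 0.9913, d(A,C) = 0.9913, d(B,C) = 0.8240

A–B: 11/20 sites differ → p = 0.55, d = −0.75 ln(1 − 0.733333) = 0.991316 ≈ 0.9913.
A–C: 11/20 sites differ → p = 0.55, d = −0.75 ln(1 − 0.733333) = 0.991316 ≈ 0.9913.
B–C: 10/20 sites differ → p = 0.5, d = −0.75 ln(1 − 0.666667) = 0.823960 ≈ 0.8240.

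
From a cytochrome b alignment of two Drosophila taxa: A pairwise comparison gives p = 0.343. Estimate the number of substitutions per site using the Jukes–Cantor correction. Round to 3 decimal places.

d = −(3/4) ln(1 − 4p/3) = −0.75 ln(1 − 0.457333) = −0.75 ln(0.542667)
  = −0.75 × (-0.611259) = 0.458444 substitutions/site.

0.458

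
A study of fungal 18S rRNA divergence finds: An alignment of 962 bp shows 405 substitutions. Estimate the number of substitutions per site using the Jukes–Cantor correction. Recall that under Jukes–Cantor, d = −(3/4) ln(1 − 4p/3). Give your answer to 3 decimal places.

0.618

p = 405/962 ≈ 0.420998.
d = −(3/4) ln(1 − 4p/3) = −0.75 ln(1 − 0.561331) = −0.75 ln(0.438669)
  = −0.75 × (-0.824010) = 0.618008 substitutions/site.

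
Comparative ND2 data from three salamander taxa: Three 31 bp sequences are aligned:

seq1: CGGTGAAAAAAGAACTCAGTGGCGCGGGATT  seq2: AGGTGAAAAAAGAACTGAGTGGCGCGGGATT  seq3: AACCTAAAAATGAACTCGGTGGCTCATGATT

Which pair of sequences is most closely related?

seq1 and seq2

seq1–seq2: 2/31 differ, p = 0.065, d = 0.067.
seq1–seq3: 10/31 differ, p = 0.323, d = 0.422.
seq2–seq3: 10/31 differ, p = 0.323, d = 0.422.
The smallest distance is between seq1 and seq2.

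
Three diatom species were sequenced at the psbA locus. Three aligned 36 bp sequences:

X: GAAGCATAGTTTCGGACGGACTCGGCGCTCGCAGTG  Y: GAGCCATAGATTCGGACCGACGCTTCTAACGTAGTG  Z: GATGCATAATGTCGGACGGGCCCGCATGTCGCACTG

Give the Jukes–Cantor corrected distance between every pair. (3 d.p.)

X–Y: 11/36 sites differ → p ≈ 0.305556, d = −0.75 ln(1 − 0.407408) = 0.392437 ≈ 0.392.
X–Z: 10/36 sites differ → p ≈ 0.277778, d = −0.75 ln(1 − 0.370371) = 0.346968 ≈ 0.347.
Y–Z: 15/36 sites differ → p ≈ 0.416667, d = −0.75 ln(1 − 0.555556) = 0.608198 ≈ 0.608.

d(X,Y) = 0.392, d(X,Z) = 0.347, d(Y,Z) = 0.608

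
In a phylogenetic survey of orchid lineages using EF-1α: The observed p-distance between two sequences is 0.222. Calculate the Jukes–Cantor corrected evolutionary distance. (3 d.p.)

0.263

d = −(3/4) ln(1 − 4p/3) = −0.75 ln(1 − 0.296) = −0.75 ln(0.704)
  = −0.75 × (-0.350977) = 0.263233 substitutions/site.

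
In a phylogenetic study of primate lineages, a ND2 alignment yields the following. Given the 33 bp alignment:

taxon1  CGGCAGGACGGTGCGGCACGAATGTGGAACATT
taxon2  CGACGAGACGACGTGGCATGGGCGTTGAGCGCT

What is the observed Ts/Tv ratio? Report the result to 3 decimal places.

13.000

Transitions are A↔G and C↔T; transversions are all other mismatches.
Transitions: 13. Transversions: 1.
R = 13/1 = 13.000.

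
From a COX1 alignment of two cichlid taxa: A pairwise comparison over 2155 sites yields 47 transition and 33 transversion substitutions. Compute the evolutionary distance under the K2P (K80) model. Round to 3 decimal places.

0.038

P = 47/2155 ≈ 0.02181 and Q = 33/2155 ≈ 0.015313.
Under the Kimura two-parameter model, d = −½ ln(1 − 2P − Q) − ¼ ln(1 − 2Q).
1 − 2P − Q = 0.941067, giving −½ ln(0.941067) = 0.030370.
1 − 2Q = 0.969374, giving −¼ ln(0.969374) = 0.007776.
d = 0.030370 + 0.007776 = 0.038146.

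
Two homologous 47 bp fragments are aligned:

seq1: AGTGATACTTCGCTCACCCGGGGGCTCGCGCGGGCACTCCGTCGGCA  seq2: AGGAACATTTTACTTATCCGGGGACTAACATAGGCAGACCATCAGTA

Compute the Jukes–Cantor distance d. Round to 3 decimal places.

0.581

The sequences differ at 19 of 47 sites, so p = 19/47 ≈ 0.404255.
d = −(3/4) ln(1 − 4p/3) = −0.75 ln(1 − 0.539007) = −0.75 ln(0.460993)
  = −0.75 × (-0.774372) = 0.580779 substitutions/site.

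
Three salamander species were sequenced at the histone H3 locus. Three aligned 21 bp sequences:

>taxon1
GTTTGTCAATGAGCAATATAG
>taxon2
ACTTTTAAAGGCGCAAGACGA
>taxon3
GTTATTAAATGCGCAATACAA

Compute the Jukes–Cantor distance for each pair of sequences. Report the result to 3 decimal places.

taxon1–taxon2: 10/21 sites differ → p ≈ 0.47619, d = −0.75 ln(1 − 0.63492) = 0.755729 ≈ 0.756.
taxon1–taxon3: 6/21 sites differ → p ≈ 0.285714, d = −0.75 ln(1 − 0.380952) = 0.359679 ≈ 0.360.
taxon2–taxon3: 6/21 sites differ → p ≈ 0.285714, d = −0.75 ln(1 − 0.380952) = 0.359679 ≈ 0.360.

d(taxon1,taxon2) = 0.756, d(taxon1,taxon3) = 0.360, d(taxon2,taxon3) = 0.360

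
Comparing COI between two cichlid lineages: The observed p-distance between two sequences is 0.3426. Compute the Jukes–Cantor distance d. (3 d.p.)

d = −(3/4) ln(1 − 4p/3) = −0.75 ln(1 − 0.4568) = −0.75 ln(0.5432)
  = −0.75 × (-0.610278) = 0.457709 substitutions/site.

0.458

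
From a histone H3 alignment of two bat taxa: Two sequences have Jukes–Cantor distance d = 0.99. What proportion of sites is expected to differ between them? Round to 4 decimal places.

0.5496

p = (3/4)(1 − e^(−4d/3)) = 0.75 × (1 − e^(-1.32)) = 0.75 × (1 − 0.267135) = 0.549649.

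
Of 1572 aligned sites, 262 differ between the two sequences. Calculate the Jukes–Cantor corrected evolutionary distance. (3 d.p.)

p = 262/1572 ≈ 0.166667.
d = −(3/4) ln(1 − 4p/3) = −0.75 ln(1 − 0.222223) = −0.75 ln(0.777777)
  = −0.75 × (-0.251315) = 0.188486 substitutions/site.

0.188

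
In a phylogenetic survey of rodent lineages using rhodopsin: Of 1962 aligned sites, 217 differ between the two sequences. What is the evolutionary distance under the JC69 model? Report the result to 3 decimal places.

p = 217/1962 ≈ 0.110601.
d = −(3/4) ln(1 − 4p/3) = −0.75 ln(1 − 0.147468) = −0.75 ln(0.852532)
  = −0.75 × (-0.159545) = 0.119659 substitutions/site.

0.120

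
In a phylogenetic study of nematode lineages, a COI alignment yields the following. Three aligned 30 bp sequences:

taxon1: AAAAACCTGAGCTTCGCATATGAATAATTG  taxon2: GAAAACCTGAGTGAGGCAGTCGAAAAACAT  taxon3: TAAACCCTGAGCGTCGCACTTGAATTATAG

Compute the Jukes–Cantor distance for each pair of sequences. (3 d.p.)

taxon1–taxon2: 12/30 sites differ → p = 0.4, d = −0.75 ln(1 − 0.533333) = 0.571605 ≈ 0.572.
taxon1–taxon3: 7/30 sites differ → p ≈ 0.233333, d = −0.75 ln(1 − 0.311111) = 0.279506 ≈ 0.280.
taxon2–taxon3: 11/30 sites differ → p ≈ 0.366667, d = −0.75 ln(1 − 0.488889) = 0.503376 ≈ 0.503.

d(taxon1,taxon2) = 0.572, d(taxon1,taxon3) = 0.280, d(taxon2,taxon3) = 0.503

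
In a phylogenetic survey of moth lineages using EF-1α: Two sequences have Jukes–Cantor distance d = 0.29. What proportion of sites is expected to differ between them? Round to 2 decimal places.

0.24

p = (3/4)(1 − e^(−4d/3)) = 0.75 × (1 − e^(-0.386667)) = 0.75 × (1 − 0.679317) = 0.240512.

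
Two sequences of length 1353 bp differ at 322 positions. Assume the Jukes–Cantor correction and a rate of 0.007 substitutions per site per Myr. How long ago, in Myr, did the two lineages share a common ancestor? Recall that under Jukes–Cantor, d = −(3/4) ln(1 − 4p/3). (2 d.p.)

p = 322/1353 ≈ 0.23799.
d = −(3/4) ln(1 − 4p/3) = −0.75 ln(1 − 0.31732) = −0.75 ln(0.68268)
  = −0.75 × (-0.381729) = 0.286297 substitutions/site.
Under a molecular clock d = 2μt, so t = d/(2μ) = 0.286297 / (2 × 0.007) = 20.45 Myr.

20.45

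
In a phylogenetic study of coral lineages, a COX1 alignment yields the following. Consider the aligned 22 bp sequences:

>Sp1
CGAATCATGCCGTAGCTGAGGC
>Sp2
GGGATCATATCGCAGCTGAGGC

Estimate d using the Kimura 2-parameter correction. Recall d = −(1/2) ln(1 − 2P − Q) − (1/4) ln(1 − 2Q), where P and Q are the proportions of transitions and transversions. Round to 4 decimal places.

Of 22 sites, 4 differences are transitions and 1 are transversions, so P = 4/22 ≈ 0.181818 and Q = 1/22 ≈ 0.045455.
Under the Kimura two-parameter model, d = −½ ln(1 − 2P − Q) − ¼ ln(1 − 2Q).
1 − 2P − Q = 0.590909, giving −½ ln(0.590909) = 0.263047.
1 − 2Q = 0.90909, giving −¼ ln(0.90909) = 0.023828.
d = 0.263047 + 0.023828 = 0.286875.

0.2869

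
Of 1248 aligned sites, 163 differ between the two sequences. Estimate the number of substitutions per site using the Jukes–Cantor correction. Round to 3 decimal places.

p = 163/1248 ≈ 0.130609.
d = −(3/4) ln(1 − 4p/3) = −0.75 ln(1 − 0.174145) = −0.75 ln(0.825855)
  = −0.75 × (-0.191336) = 0.143502 substitutions/site.

0.144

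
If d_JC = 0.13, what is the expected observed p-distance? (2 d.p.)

0.12

p = (3/4)(1 − e^(−4d/3)) = 0.75 × (1 − e^(-0.173333)) = 0.75 × (1 − 0.840858) = 0.119357.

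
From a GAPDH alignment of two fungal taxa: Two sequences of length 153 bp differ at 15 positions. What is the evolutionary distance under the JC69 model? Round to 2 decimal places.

p = 15/153 ≈ 0.098039.
d = −(3/4) ln(1 − 4p/3) = −0.75 ln(1 − 0.130719) = −0.75 ln(0.869281)
  = −0.75 × (-0.140089) = 0.105067 substitutions/site.

0.11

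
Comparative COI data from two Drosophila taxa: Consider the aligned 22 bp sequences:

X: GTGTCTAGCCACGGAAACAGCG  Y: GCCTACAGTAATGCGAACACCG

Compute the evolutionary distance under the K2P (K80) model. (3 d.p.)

Of 22 sites, 5 differences are transitions and 5 are transversions, so P = 5/22 ≈ 0.227273 and Q = 5/22 ≈ 0.227273.
Under the Kimura two-parameter model, d = −½ ln(1 − 2P − Q) − ¼ ln(1 − 2Q).
1 − 2P − Q = 0.318181, giving −½ ln(0.318181) = 0.572567.
1 − 2Q = 0.545454, giving −¼ ln(0.545454) = 0.151534.
d = 0.572567 + 0.151534 = 0.724101.

0.724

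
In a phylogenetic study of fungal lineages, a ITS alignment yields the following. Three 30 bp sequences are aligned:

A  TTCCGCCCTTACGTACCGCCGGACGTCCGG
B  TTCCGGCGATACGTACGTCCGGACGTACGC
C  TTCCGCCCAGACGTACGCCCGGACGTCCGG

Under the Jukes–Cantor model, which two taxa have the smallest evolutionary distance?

A–B: 7/30 differ, p = 0.233, d = 0.280.
A–C: 4/30 differ, p = 0.133, d = 0.147.
B–C: 6/30 differ, p = 0.200, d = 0.233.
The smallest distance is between A and C.

A and C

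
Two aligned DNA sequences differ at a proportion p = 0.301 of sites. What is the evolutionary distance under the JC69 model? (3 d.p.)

0.385

d = −(3/4) ln(1 − 4p/3) = −0.75 ln(1 − 0.401333) = −0.75 ln(0.598667)
  = −0.75 × (-0.513050) = 0.384788 substitutions/site.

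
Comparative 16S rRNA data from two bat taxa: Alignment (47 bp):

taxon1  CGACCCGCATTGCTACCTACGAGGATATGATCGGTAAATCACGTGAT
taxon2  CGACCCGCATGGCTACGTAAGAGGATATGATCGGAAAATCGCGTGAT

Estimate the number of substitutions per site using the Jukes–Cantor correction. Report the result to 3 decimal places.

0.115

The sequences differ at 5 of 47 sites (11, 17, 20, 35, 41), so p = 5/47 ≈ 0.106383.
d = −(3/4) ln(1 − 4p/3) = −0.75 ln(1 − 0.141844) = −0.75 ln(0.858156)
  = −0.75 × (-0.152969) = 0.114727 substitutions/site.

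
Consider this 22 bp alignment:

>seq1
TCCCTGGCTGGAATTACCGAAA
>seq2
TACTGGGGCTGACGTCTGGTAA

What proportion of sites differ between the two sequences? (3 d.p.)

0.545

The sequences differ at 12 of 22 positions.
p = 12/22 = 0.545454… ≈ 0.545 (to 3 d.p.).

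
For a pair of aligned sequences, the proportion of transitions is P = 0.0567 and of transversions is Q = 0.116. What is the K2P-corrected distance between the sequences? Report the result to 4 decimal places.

0.1963

Under the Kimura two-parameter model, d = −½ ln(1 − 2P − Q) − ¼ ln(1 − 2Q).
1 − 2P − Q = 0.7706, giving −½ ln(0.7706) = 0.130293.
1 − 2Q = 0.768, giving −¼ ln(0.768) = 0.065991.
d = 0.130293 + 0.065991 = 0.196284.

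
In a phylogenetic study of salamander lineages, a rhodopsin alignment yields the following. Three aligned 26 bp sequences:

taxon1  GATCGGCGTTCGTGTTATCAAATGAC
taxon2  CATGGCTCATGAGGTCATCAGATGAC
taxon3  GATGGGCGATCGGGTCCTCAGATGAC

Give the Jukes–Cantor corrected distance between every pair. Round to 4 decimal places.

taxon1–taxon2: 11/26 sites differ → p ≈ 0.423077, d = −0.75 ln(1 − 0.564103) = 0.622762 ≈ 0.6228.
taxon1–taxon3: 6/26 sites differ → p ≈ 0.230769, d = −0.75 ln(1 − 0.307692) = 0.275793 ≈ 0.2758.
taxon2–taxon3: 7/26 sites differ → p ≈ 0.269231, d = −0.75 ln(1 − 0.358975) = 0.333515 ≈ 0.3335.

d(taxon1,taxon2) = 0.6228, d(taxon1,taxon3) = 0.2758, d(taxon2,taxon3) = 0.3335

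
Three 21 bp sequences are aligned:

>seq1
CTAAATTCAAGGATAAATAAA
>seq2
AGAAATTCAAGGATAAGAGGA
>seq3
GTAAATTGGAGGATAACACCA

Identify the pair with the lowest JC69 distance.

seq1–seq2: 6/21 differ, p = 0.286, d = 0.360.
seq1–seq3: 7/21 differ, p = 0.333, d = 0.441.
seq2–seq3: 7/21 differ, p = 0.333, d = 0.441.
The smallest distance is between seq1 and seq2.

seq1 and seq2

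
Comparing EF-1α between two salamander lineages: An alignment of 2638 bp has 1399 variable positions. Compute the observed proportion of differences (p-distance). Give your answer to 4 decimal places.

0.5303

p = 1399/2638 = 0.530326… ≈ 0.5303 (to 4 d.p.).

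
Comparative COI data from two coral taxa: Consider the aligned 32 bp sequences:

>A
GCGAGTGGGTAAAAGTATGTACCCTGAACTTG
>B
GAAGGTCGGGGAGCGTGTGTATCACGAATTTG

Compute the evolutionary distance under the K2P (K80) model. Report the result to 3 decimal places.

Of 32 sites, 8 differences are transitions and 5 are transversions, so P = 8/32 = 0.25 and Q = 5/32 = 0.15625.
Under the Kimura two-parameter model, d = −½ ln(1 − 2P − Q) − ¼ ln(1 − 2Q).
1 − 2P − Q = 0.34375, giving −½ ln(0.34375) = 0.533920.
1 − 2Q = 0.6875, giving −¼ ln(0.6875) = 0.093673.
d = 0.533920 + 0.093673 = 0.627593.

0.628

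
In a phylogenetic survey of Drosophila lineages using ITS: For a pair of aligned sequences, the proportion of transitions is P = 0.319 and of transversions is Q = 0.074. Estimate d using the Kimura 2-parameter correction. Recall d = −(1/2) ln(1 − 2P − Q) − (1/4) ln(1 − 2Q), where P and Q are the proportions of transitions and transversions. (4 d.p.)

Under the Kimura two-parameter model, d = −½ ln(1 − 2P − Q) − ¼ ln(1 − 2Q).
1 − 2P − Q = 0.288, giving −½ ln(0.288) = 0.622397.
1 − 2Q = 0.852, giving −¼ ln(0.852) = 0.040042.
d = 0.622397 + 0.040042 = 0.662439.

0.6624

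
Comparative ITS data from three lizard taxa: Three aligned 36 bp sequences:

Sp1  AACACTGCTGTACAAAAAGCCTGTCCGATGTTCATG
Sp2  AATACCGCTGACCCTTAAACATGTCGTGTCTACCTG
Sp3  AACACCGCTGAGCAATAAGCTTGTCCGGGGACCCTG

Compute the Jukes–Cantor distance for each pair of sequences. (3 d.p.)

d(Sp1,Sp2) = 0.608, d(Sp1,Sp3) = 0.347, d(Sp2,Sp3) = 0.441

Sp1–Sp2: 15/36 sites differ → p ≈ 0.416667, d = −0.75 ln(1 − 0.555556) = 0.608198 ≈ 0.608.
Sp1–Sp3: 10/36 sites differ → p ≈ 0.277778, d = −0.75 ln(1 − 0.370371) = 0.346968 ≈ 0.347.
Sp2–Sp3: 12/36 sites differ → p ≈ 0.333333, d = −0.75 ln(1 − 0.444444) = 0.440839 ≈ 0.441.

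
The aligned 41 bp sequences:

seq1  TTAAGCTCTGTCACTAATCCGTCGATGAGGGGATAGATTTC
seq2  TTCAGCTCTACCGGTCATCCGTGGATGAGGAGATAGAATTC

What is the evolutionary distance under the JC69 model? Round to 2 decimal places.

The sequences differ at 9 of 41 sites (3, 10, 11, 13, 14, 16, 23, 31, 38), so p = 9/41 ≈ 0.219512.
d = −(3/4) ln(1 − 4p/3) = −0.75 ln(1 − 0.292683) = −0.75 ln(0.707317)
  = −0.75 × (-0.346276) = 0.259707 substitutions/site.

0.26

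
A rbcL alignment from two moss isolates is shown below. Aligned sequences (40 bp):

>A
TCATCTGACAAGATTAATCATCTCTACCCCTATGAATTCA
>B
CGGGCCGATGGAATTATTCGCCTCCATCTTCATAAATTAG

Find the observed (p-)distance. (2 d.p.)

0.50

The sequences differ at 20 of 40 positions.
p = 20/40 = 0.50.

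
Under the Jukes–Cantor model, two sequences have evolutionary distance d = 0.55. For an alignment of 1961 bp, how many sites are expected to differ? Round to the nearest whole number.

764

Invert JC69: p = (3/4)(1 − e^(−4d/3)) = 0.75 × (1 − e^(-0.733333)) = 0.75 × (1 − 0.480305) = 0.389771.
Expected differing sites = pL ≈ 0.389771 × 1961 = 764.340931 ≈ 764.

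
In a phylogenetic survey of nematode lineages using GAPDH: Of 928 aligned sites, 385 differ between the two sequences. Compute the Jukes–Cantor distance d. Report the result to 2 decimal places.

0.60

p = 385/928 ≈ 0.414871.
d = −(3/4) ln(1 − 4p/3) = −0.75 ln(1 − 0.553161) = −0.75 ln(0.446839)
  = −0.75 × (-0.805557) = 0.604168 substitutions/site.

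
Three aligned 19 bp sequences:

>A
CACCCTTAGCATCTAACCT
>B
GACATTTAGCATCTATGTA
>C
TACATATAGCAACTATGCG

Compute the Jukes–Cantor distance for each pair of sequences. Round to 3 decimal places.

d(A,B) = 0.507, d(A,C) = 0.618, d(B,C) = 0.324

A–B: 7/19 sites differ → p ≈ 0.368421, d = −0.75 ln(1 − 0.491228) = 0.506816 ≈ 0.507.
A–C: 8/19 sites differ → p ≈ 0.421053, d = −0.75 ln(1 − 0.561404) = 0.618132 ≈ 0.618.
B–C: 5/19 sites differ → p ≈ 0.263158, d = −0.75 ln(1 − 0.350877) = 0.324100 ≈ 0.324.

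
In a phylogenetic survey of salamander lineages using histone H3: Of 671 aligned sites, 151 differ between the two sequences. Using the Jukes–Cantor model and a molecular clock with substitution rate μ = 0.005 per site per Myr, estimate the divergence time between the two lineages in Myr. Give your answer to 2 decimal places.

26.76

p = 151/671 ≈ 0.225037.
d = −(3/4) ln(1 − 4p/3) = −0.75 ln(1 − 0.300049) = −0.75 ln(0.699951)
  = −0.75 × (-0.356745) = 0.267559 substitutions/site.
Under a molecular clock d = 2μt, so t = d/(2μ) = 0.267559 / (2 × 0.005) = 26.76 Myr.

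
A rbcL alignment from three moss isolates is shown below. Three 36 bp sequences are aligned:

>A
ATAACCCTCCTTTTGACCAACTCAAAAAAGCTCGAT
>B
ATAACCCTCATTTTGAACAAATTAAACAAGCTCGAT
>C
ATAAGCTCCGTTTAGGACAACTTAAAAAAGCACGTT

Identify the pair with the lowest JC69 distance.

A and B

A–B: 5/36 differ, p = 0.139, d = 0.154.
A–C: 10/36 differ, p = 0.278, d = 0.347.
B–C: 10/36 differ, p = 0.278, d = 0.347.
The smallest distance is between A and B.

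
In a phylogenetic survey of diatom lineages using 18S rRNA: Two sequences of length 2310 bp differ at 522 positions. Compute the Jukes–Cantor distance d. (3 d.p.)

p = 522/2310 ≈ 0.225974.
d = −(3/4) ln(1 − 4p/3) = −0.75 ln(1 − 0.301299) = −0.75 ln(0.698701)
  = −0.75 × (-0.358532) = 0.268899 substitutions/site.

0.269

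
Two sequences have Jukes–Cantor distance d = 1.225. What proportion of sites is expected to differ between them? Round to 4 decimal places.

p = (3/4)(1 − e^(−4d/3)) = 0.75 × (1 − e^(-1.633333)) = 0.75 × (1 − 0.195278) = 0.603542.

0.6035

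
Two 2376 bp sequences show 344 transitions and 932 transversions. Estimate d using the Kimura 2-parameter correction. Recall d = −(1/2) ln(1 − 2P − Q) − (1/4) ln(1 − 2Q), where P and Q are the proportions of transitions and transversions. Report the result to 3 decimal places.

P = 344/2376 ≈ 0.144781 and Q = 932/2376 ≈ 0.392256.
Under the Kimura two-parameter model, d = −½ ln(1 − 2P − Q) − ¼ ln(1 − 2Q).
1 − 2P − Q = 0.318182, giving −½ ln(0.318182) = 0.572566.
1 − 2Q = 0.215488, giving −¼ ln(0.215488) = 0.383713.
d = 0.572566 + 0.383713 = 0.956279.

0.956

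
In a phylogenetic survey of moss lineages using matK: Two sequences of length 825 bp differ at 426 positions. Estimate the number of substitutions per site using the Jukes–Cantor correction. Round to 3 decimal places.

0.875

p = 426/825 ≈ 0.516364.
d = −(3/4) ln(1 − 4p/3) = −0.75 ln(1 − 0.688485) = −0.75 ln(0.311515)
  = −0.75 × (-1.166308) = 0.874731 substitutions/site.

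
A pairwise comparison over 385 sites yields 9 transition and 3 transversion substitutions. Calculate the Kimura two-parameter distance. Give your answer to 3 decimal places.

P = 9/385 ≈ 0.023377 and Q = 3/385 ≈ 0.007792.
Under the Kimura two-parameter model, d = −½ ln(1 − 2P − Q) − ¼ ln(1 − 2Q).
1 − 2P − Q = 0.945454, giving −½ ln(0.945454) = 0.028045.
1 − 2Q = 0.984416, giving −¼ ln(0.984416) = 0.003927.
d = 0.028045 + 0.003927 = 0.031972.

0.032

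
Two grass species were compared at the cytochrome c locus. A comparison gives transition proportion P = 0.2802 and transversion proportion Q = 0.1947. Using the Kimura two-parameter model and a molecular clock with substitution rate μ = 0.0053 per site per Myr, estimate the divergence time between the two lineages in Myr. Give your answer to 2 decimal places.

Under the Kimura two-parameter model, d = −½ ln(1 − 2P − Q) − ¼ ln(1 − 2Q).
1 − 2P − Q = 0.2449, giving −½ ln(0.2449) = 0.703453.
1 − 2Q = 0.6106, giving −¼ ln(0.6106) = 0.123328.
d = 0.703453 + 0.123328 = 0.826781.
Under a molecular clock d = 2μt, so t = d/(2μ) = 0.826781 / (2 × 0.0053) = 78.00 Myr.

78.00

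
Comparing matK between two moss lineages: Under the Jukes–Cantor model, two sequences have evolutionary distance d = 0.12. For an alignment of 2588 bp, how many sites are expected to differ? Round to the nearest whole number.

Invert JC69: p = (3/4)(1 − e^(−4d/3)) = 0.75 × (1 − e^(-0.16)) = 0.75 × (1 − 0.852144) = 0.110892.
Expected differing sites = pL ≈ 0.110892 × 2588 = 286.988496 ≈ 287.

287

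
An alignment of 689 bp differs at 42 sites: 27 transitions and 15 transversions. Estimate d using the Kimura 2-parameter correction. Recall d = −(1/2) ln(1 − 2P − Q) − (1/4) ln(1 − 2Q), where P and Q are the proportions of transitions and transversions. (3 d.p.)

P = 27/689 ≈ 0.039187 and Q = 15/689 ≈ 0.021771.
Under the Kimura two-parameter model, d = −½ ln(1 − 2P − Q) − ¼ ln(1 − 2Q).
1 − 2P − Q = 0.899855, giving −½ ln(0.899855) = 0.052761.
1 − 2Q = 0.956458, giving −¼ ln(0.956458) = 0.011130.
d = 0.052761 + 0.011130 = 0.063891.

0.064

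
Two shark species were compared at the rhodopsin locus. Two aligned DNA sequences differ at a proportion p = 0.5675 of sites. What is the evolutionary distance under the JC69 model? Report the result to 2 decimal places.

1.06

d = −(3/4) ln(1 − 4p/3) = −0.75 ln(1 − 0.756667) = −0.75 ln(0.243333)
  = −0.75 × (-1.413324) = 1.059993 substitutions/site.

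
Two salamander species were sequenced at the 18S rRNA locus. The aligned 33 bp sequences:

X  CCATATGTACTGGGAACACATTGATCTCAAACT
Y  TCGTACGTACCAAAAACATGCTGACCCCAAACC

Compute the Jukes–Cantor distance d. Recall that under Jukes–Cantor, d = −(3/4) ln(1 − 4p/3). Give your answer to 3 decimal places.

The sequences differ at 13 of 33 sites, so p = 13/33 ≈ 0.393939.
d = −(3/4) ln(1 − 4p/3) = −0.75 ln(1 − 0.525252) = −0.75 ln(0.474748)
  = −0.75 × (-0.744971) = 0.558728 substitutions/site.

0.559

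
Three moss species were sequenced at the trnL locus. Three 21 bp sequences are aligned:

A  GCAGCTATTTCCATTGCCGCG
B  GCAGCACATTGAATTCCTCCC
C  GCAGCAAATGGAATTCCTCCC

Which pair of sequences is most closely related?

A–B: 9/21 differ, p = 0.429, d = 0.635.
A–C: 9/21 differ, p = 0.429, d = 0.635.
B–C: 2/21 differ, p = 0.095, d = 0.102.
The smallest distance is between B and C.

B and C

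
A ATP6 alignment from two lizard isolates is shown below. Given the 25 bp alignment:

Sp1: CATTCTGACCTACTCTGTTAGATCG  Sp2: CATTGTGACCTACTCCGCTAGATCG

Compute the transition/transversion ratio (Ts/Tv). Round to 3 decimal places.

Transitions are A↔G and C↔T; transversions are all other mismatches.
Transitions: 2. Transversions: 1.
R = 2/1 = 2.000.

2.000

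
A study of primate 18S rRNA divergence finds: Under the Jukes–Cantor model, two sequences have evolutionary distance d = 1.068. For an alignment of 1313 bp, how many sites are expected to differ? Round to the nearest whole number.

Invert JC69: p = (3/4)(1 − e^(−4d/3)) = 0.75 × (1 − e^(-1.424)) = 0.75 × (1 − 0.240749) = 0.569438.
Expected differing sites = pL ≈ 0.569438 × 1313 = 747.672094 ≈ 748.

748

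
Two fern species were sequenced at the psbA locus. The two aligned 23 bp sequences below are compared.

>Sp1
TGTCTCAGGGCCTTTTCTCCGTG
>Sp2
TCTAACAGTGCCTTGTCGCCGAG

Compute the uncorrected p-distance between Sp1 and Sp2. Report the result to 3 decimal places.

The sequences differ at 7 of 23 positions (sites 2, 4, 5, 9, 15, 18, 22).
p = 7/23 = 0.304347… ≈ 0.304 (to 3 d.p.).

0.304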